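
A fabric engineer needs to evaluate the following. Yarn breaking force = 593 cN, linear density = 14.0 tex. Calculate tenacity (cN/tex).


Formula: Tenacity = Breaking force / Linear density
Tenacity = 593 cN / 14.0 tex
Tenacity = 42.36 cN/tex

42.36 cN/tex


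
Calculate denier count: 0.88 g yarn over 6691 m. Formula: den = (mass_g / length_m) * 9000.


Formula: den = (mass_g / length_m) * 9000
Substituting: den = (0.88 / 6691) * 9000
Intermediate: 0.88 / 6691 = 0.00013152 g/m
den = 0.00013152 * 9000 = 1.2 denier

1.2 denier


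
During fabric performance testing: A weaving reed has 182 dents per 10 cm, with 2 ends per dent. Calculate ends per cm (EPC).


Formula: EPC = (dents per 10 cm * ends per dent) / 10
Step 1: Total ends per 10 cm = 182 * 2 = 364
Step 2: EPC = 364 / 10 = 36.4 ends/cm

36.4 ends/cm


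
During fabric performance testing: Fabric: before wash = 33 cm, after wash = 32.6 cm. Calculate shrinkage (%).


Formula: Shrinkage% = ((L_before - L_after) / L_before) * 100
Step 1: Shrinkage = 33 - 32.6 = 0.4 cm
Step 2: Shrinkage% = (0.4 / 33) * 100
Step 3: Shrinkage% = 0.012121 * 100 = 1.2121% ≈ 1.2%

1.2%


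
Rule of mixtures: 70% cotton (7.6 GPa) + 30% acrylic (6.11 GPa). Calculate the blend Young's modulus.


Formula: Blend property = (fraction_A * property_A) + (fraction_B * property_B)
Step 1: Contribution A = 70/100 * 7.6 GPa = 5.32 GPa
Step 2: Contribution B = 30/100 * 6.11 GPa = 1.833 GPa
Step 3: Blend Young's modulus = 5.32 + 1.833 = 7.153 GPa

7.153 GPa


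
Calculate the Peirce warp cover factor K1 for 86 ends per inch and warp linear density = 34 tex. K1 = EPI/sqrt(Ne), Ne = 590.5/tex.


Formula: K1 = EPI / sqrt(Ne), with Ne = 590.5 / tex_warp
Step 1: Ne = 590.5 / 34 = 17.368
Step 2: sqrt(Ne) = sqrt(17.368) = 4.1675
Step 3: K1 = 86 / 4.1675 = 20.6

20.6


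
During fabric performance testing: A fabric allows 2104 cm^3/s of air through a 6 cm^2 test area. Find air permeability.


Formula: Air Permeability = Airflow / Test Area
AP = 2104 cm^3/s / 6 cm^2
AP = 350.7 cm^3/s/cm^2

350.7 cm^3/s/cm^2


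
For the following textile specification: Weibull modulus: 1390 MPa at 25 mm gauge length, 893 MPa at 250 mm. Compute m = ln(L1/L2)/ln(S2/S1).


Formula: m = ln(L1/L2) / ln(S2/S1)
Step 1: ln(L1/L2) = ln(25/250) = -2.30259
Step 2: S2/S1 = 893/1390 = 0.64245
Step 3: ln(S2/S1) = ln(0.64245) = -0.44247
Step 4: m = -2.30259 / -0.44247 = 5.20

5.20 (Weibull m)


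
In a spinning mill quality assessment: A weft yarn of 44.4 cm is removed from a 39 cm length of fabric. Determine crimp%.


Formula: Crimp% = ((L_yarn - L_fabric) / L_fabric) * 100
Step 1: Extension = 44.4 - 39 = 5.4 cm
Step 2: Crimp% = (5.4 / 39) * 100
Step 3: Crimp% = 0.138462 * 100 = 13.8462% ≈ 13.8%

13.8%


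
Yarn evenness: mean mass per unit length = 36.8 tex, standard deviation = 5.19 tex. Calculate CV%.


Formula: CV% = (standard deviation / mean) * 100
Step 1: Ratio = 5.19 / 36.8 = 0.141033
Step 2: CV% = 0.141033 * 100 = 14.1033% ≈ 14.1%

14.1%


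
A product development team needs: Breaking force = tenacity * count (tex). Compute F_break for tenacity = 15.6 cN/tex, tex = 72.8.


Formula: Breaking force = Tenacity * Linear density
F = 15.6 cN/tex * 72.8 tex
F = 1135.68 cN

1135.68 cN


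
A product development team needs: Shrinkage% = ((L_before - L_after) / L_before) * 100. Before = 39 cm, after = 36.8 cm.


Formula: Shrinkage% = ((L_before - L_after) / L_before) * 100
Step 1: Shrinkage = 39 - 36.8 = 2.2 cm
Step 2: Shrinkage% = (2.2 / 39) * 100
Step 3: Shrinkage% = 0.05641 * 100 = 5.641% ≈ 5.6%

5.6%


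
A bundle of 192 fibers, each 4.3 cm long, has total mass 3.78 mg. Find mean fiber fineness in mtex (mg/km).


Formula: fineness (mtex) = mass (mg) / total length (km) = (mass_mg / total_length_m) * 1000
Step 1: Convert fiber length: 4.3 cm = 0.043 m
Step 2: Total fiber length = 192 * 0.043 = 8.256 m
Step 3: Linear density = 3.78 mg / 8.256 m = 0.4578 mg/m
Step 4: fineness = 0.4578 * 1000 = 457.8 mtex

457.8 mtex


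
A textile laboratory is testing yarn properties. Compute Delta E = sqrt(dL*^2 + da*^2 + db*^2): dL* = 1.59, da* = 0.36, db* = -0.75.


Formula: Delta E = sqrt(dL*^2 + da*^2 + db*^2)
Step 1: dL*^2 = 1.59^2 = 2.5281
Step 2: da*^2 = 0.36^2 = 0.1296
Step 3: db*^2 = (-0.75)^2 = 0.5625
Step 4: Sum = 2.5281 + 0.1296 + 0.5625 = 3.2202
Step 5: Delta E = sqrt(3.2202) = 1.79

1.79 Delta E


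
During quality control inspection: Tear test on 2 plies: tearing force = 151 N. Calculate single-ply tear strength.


Formula: Per-ply strength = Total force / Number of plies
Per-ply = 151 N / 2
Per-ply = 75.5 N

75.5 N


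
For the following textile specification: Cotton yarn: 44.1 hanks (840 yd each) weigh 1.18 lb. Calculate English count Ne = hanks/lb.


Formula: Ne = hanks / mass_lb
Substituting: Ne = 44.1 / 1.18
Ne = 37.4

37.4 Ne


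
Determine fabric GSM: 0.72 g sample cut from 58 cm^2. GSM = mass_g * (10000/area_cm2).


Formula: GSM = mass_g / area_m2
Step 1: Convert area: 58 cm^2 = 58 / 10000 = 0.0058 m^2
Step 2: GSM = 0.72 g / 0.0058 m^2 = 124.1 g/m^2

124.1 g/m^2


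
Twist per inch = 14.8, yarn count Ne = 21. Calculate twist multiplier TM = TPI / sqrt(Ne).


Formula: TM = TPI / sqrt(Ne)
Step 1: sqrt(Ne) = sqrt(21) = 4.5826
Step 2: TM = 14.8 / 4.5826 = 3.23

3.23 TM


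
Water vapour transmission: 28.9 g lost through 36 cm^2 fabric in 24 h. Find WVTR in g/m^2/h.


Formula: WVTR = mass_loss / (area * time)
Step 1: Convert area: 36 cm^2 = 0.0036 m^2
Step 2: WVTR = 28.9 g / (0.0036 m^2 * 24 h)
Step 3: WVTR = 28.9 / 0.0864 = 334.5 g/m^2/h

334.5 g/m^2/h


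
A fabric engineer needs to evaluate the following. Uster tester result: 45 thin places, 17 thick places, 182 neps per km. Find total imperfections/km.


Formula: Total = thin places + thick places + neps
Total = 45 + 17 + 182
Total = 244 imperfections/km

244 imperfections/km


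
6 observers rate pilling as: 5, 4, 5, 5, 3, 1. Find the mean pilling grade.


Formula: Mean = sum / count
Sum = 5 + 4 + 5 + 5 + 3 + 1 = 23
Mean = 23 / 6 = 3.8

3.8


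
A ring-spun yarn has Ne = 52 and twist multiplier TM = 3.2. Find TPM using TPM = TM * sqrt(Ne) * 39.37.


Formula: TPM = TM * sqrt(Ne) * 39.37
Step 1: sqrt(Ne) = sqrt(52) = 7.2111
Step 2: TM * sqrt(Ne) = 3.2 * 7.2111 = 23.0755
Step 3: TPM = 23.0755 * 39.37 = 908 twists/m

908 twists/m


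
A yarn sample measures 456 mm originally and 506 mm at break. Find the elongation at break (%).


Formula: Elongation (%) = ((L_break - L0) / L0) * 100
Step 1: Extension = 506 - 456 = 50 mm
Step 2: Elongation = (50 / 456) * 100
Step 3: Elongation = 0.109649 * 100 = 10.9649% ≈ 11.0%

11.0%


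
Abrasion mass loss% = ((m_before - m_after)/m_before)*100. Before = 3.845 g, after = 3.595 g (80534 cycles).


Formula: Mass loss% = ((m_before - m_after) / m_before) * 100
Step 1: Mass loss = 3.845 - 3.595 = 0.25 g
Step 2: Ratio = 0.25 / 3.845 = 0.0650195
Step 3: Mass loss% = 0.0650195 * 100 = 6.50195% ≈ 6.50%

6.50%


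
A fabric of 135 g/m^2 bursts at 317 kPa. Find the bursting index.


Formula: Bursting Index = Bursting Strength / Fabric GSM
BI = 317 kPa / 135 g/m^2
BI = 2.348 kPa/(g/m^2)

2.348 kPa/(g/m^2)


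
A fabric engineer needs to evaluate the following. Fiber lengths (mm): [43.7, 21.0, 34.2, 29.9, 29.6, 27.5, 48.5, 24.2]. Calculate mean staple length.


Formula: Mean = sum of lengths / count
Sum = 43.7 + 21.0 + 34.2 + 29.9 + 29.6 + 27.5 + 48.5 + 24.2
Sum = 258.6 mm
Mean = 258.6 / 8 = 32.33 mm

32.33 mm


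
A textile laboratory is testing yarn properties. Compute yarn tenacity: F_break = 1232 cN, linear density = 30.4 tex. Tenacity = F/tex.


Formula: Tenacity = Breaking force / Linear density
Tenacity = 1232 cN / 30.4 tex
Tenacity = 40.53 cN/tex

40.53 cN/tex


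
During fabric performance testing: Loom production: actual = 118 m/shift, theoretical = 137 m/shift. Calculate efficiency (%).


Formula: Efficiency% = (Actual output / Theoretical output) * 100
Efficiency% = (118 / 137) * 100
Efficiency% = 0.861314 * 100 = 86.1314% ≈ 86.1%

86.1%


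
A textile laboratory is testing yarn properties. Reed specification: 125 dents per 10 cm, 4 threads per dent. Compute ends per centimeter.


Formula: EPC = (dents per 10 cm * ends per dent) / 10
Step 1: Total ends per 10 cm = 125 * 4 = 500
Step 2: EPC = 500 / 10 = 50.0 ends/cm

50.0 ends/cm


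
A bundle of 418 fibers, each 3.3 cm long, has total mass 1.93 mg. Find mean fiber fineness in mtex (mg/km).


Formula: fineness (mtex) = mass (mg) / total length (km) = (mass_mg / total_length_m) * 1000
Step 1: Convert fiber length: 3.3 cm = 0.033 m
Step 2: Total fiber length = 418 * 0.033 = 13.794 m
Step 3: Linear density = 1.93 mg / 13.794 m = 0.1399 mg/m
Step 4: fineness = 0.1399 * 1000 = 139.9 mtex

139.9 mtex


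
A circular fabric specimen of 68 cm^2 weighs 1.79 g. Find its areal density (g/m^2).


Formula: GSM = mass_g / area_m2
Step 1: Convert area: 68 cm^2 = 68 / 10000 = 0.0068 m^2
Step 2: GSM = 1.79 g / 0.0068 m^2 = 263.2 g/m^2

263.2 g/m^2


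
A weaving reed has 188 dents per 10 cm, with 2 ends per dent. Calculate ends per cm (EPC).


Formula: EPC = (dents per 10 cm * ends per dent) / 10
Step 1: Total ends per 10 cm = 188 * 2 = 376
Step 2: EPC = 376 / 10 = 37.6 ends/cm

37.6 ends/cm


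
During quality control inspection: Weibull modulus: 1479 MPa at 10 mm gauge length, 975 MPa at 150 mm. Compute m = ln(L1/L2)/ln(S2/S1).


Formula: m = ln(L1/L2) / ln(S2/S1)
Step 1: ln(L1/L2) = ln(10/150) = -2.70805
Step 2: S2/S1 = 975/1479 = 0.65923
Step 3: ln(S2/S1) = ln(0.65923) = -0.41668
Step 4: m = -2.70805 / -0.41668 = 6.50

6.50 (Weibull m)


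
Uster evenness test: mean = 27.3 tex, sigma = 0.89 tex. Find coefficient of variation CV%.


Formula: CV% = (standard deviation / mean) * 100
Step 1: Ratio = 0.89 / 27.3 = 0.032601
Step 2: CV% = 0.032601 * 100 = 3.2601% ≈ 3.3%

3.3%


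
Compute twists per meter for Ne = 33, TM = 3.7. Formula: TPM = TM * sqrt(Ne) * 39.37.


Formula: TPM = TM * sqrt(Ne) * 39.37
Step 1: sqrt(Ne) = sqrt(33) = 5.7446
Step 2: TM * sqrt(Ne) = 3.7 * 5.7446 = 21.255
Step 3: TPM = 21.255 * 39.37 = 837 twists/m

837 twists/m


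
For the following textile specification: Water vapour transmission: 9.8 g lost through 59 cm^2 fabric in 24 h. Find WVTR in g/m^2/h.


Formula: WVTR = mass_loss / (area * time)
Step 1: Convert area: 59 cm^2 = 0.0059 m^2
Step 2: WVTR = 9.8 g / (0.0059 m^2 * 24 h)
Step 3: WVTR = 9.8 / 0.1416 = 69.2 g/m^2/h

69.2 g/m^2/h


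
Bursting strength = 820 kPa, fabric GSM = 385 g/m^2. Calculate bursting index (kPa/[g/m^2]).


Formula: Bursting Index = Bursting Strength / Fabric GSM
BI = 820 kPa / 385 g/m^2
BI = 2.130 kPa/(g/m^2)

2.130 kPa/(g/m^2)


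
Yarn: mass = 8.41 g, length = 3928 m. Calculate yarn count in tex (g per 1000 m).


Formula: Tex = (mass_g / length_m) * 1000
Substituting: Tex = (8.41 / 3928) * 1000
Intermediate: 8.41 / 3928 = 0.00214104 g/m
Tex = 0.00214104 * 1000 = 2.14 tex

2.14 tex


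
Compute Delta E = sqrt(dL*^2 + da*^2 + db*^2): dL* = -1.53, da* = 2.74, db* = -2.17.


Formula: Delta E = sqrt(dL*^2 + da*^2 + db*^2)
Step 1: dL*^2 = (-1.53)^2 = 2.3409
Step 2: da*^2 = 2.74^2 = 7.5076
Step 3: db*^2 = (-2.17)^2 = 4.7089
Step 4: Sum = 2.3409 + 7.5076 + 4.7089 = 14.5574
Step 5: Delta E = sqrt(14.5574) = 3.82

3.82 Delta E


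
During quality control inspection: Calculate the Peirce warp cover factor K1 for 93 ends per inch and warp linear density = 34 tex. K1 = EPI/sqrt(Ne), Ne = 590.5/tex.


Formula: K1 = EPI / sqrt(Ne), with Ne = 590.5 / tex_warp
Step 1: Ne = 590.5 / 34 = 17.368
Step 2: sqrt(Ne) = sqrt(17.368) = 4.1675
Step 3: K1 = 93 / 4.1675 = 22.3

22.3


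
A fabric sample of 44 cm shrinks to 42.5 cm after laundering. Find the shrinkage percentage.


Formula: Shrinkage% = ((L_before - L_after) / L_before) * 100
Step 1: Shrinkage = 44 - 42.5 = 1.5 cm
Step 2: Shrinkage% = (1.5 / 44) * 100
Step 3: Shrinkage% = 0.034091 * 100 = 3.4091% ≈ 3.4%

3.4%


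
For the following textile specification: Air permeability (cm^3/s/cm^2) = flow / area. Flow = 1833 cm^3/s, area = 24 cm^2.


Formula: Air Permeability = Airflow / Test Area
AP = 1833 cm^3/s / 24 cm^2
AP = 76.4 cm^3/s/cm^2

76.4 cm^3/s/cm^2


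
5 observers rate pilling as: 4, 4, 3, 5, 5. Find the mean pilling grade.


Formula: Mean = sum / count
Sum = 4 + 4 + 3 + 5 + 5 = 21
Mean = 21 / 5 = 4.2

4.2


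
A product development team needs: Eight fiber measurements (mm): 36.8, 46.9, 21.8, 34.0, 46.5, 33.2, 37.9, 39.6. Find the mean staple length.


Formula: Mean = sum of lengths / count
Sum = 36.8 + 46.9 + 21.8 + 34.0 + 46.5 + 33.2 + 37.9 + 39.6
Sum = 296.7 mm
Mean = 296.7 / 8 = 37.09 mm

37.09 mm


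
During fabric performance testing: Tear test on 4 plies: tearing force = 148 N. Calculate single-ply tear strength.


Formula: Per-ply strength = Total force / Number of plies
Per-ply = 148 N / 4
Per-ply = 37 N

37 N


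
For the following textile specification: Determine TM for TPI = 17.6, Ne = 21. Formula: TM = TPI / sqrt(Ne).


Formula: TM = TPI / sqrt(Ne)
Step 1: sqrt(Ne) = sqrt(21) = 4.5826
Step 2: TM = 17.6 / 4.5826 = 3.84

3.84 TM


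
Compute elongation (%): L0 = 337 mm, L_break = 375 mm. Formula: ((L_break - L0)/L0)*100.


Formula: Elongation (%) = ((L_break - L0) / L0) * 100
Step 1: Extension = 375 - 337 = 38 mm
Step 2: Elongation = (38 / 337) * 100
Step 3: Elongation = 0.11276 * 100 = 11.276% ≈ 11.3%

11.3%


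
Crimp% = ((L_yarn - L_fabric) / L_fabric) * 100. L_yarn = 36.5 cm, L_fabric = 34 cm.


Formula: Crimp% = ((L_yarn - L_fabric) / L_fabric) * 100
Step 1: Extension = 36.5 - 34 = 2.5 cm
Step 2: Crimp% = (2.5 / 34) * 100
Step 3: Crimp% = 0.073529 * 100 = 7.3529% ≈ 7.4%

7.4%


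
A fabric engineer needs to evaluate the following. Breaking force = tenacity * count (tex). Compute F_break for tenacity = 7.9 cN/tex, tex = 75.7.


Formula: Breaking force = Tenacity * Linear density
F = 7.9 cN/tex * 75.7 tex
F = 598.03 cN

598.03 cN


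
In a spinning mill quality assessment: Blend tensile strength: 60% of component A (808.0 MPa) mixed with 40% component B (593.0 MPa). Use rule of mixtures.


Formula: Blend property = (fraction_A * property_A) + (fraction_B * property_B)
Step 1: Contribution A = 60/100 * 808.0 MPa = 484.8 MPa
Step 2: Contribution B = 40/100 * 593.0 MPa = 237.2 MPa
Step 3: Blend tensile strength = 484.8 + 237.2 = 722.0 MPa

722.0 MPa


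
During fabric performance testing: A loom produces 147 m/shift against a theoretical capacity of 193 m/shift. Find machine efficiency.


Formula: Efficiency% = (Actual output / Theoretical output) * 100
Efficiency% = (147 / 193) * 100
Efficiency% = 0.761658 * 100 = 76.1658% ≈ 76.2%

76.2%


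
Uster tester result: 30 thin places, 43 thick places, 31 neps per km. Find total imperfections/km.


Formula: Total = thin places + thick places + neps
Total = 30 + 43 + 31
Total = 104 imperfections/km

104 imperfections/km


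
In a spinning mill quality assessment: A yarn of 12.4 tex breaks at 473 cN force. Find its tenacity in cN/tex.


Formula: Tenacity = Breaking force / Linear density
Tenacity = 473 cN / 12.4 tex
Tenacity = 38.15 cN/tex

38.15 cN/tex


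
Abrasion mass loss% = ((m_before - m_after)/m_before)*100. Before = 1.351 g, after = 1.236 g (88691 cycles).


Formula: Mass loss% = ((m_before - m_after) / m_before) * 100
Step 1: Mass loss = 1.351 - 1.236 = 0.115 g
Step 2: Ratio = 0.115 / 1.351 = 0.0851221
Step 3: Mass loss% = 0.0851221 * 100 = 8.51221% ≈ 8.51%

8.51%


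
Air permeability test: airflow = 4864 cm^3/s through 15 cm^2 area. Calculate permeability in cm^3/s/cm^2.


Formula: Air Permeability = Airflow / Test Area
AP = 4864 cm^3/s / 15 cm^2
AP = 324.3 cm^3/s/cm^2

324.3 cm^3/s/cm^2


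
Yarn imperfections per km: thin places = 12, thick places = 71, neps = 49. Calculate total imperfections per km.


Formula: Total = thin places + thick places + neps
Total = 12 + 71 + 49
Total = 132 imperfections/km

132 imperfections/km


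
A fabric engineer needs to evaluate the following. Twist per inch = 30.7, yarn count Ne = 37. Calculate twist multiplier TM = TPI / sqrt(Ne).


Formula: TM = TPI / sqrt(Ne)
Step 1: sqrt(Ne) = sqrt(37) = 6.0828
Step 2: TM = 30.7 / 6.0828 = 5.05

5.05 TM


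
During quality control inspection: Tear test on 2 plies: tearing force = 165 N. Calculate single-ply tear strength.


Formula: Per-ply strength = Total force / Number of plies
Per-ply = 165 N / 2
Per-ply = 82.5 N

82.5 N


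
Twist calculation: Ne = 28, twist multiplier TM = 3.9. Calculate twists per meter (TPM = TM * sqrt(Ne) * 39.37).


Formula: TPM = TM * sqrt(Ne) * 39.37
Step 1: sqrt(Ne) = sqrt(28) = 5.2915
Step 2: TM * sqrt(Ne) = 3.9 * 5.2915 = 20.6369
Step 3: TPM = 20.6369 * 39.37 = 812 twists/m

812 twists/m


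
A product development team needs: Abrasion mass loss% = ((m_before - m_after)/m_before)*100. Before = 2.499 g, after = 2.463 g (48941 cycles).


Formula: Mass loss% = ((m_before - m_after) / m_before) * 100
Step 1: Mass loss = 2.499 - 2.463 = 0.036 g
Step 2: Ratio = 0.036 / 2.499 = 0.0144058
Step 3: Mass loss% = 0.0144058 * 100 = 1.44058% ≈ 1.44%

1.44%


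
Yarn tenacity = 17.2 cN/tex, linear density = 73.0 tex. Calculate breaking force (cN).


Formula: Breaking force = Tenacity * Linear density
F = 17.2 cN/tex * 73.0 tex
F = 1255.60 cN

1255.60 cN


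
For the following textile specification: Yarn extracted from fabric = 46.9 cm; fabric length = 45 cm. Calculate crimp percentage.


Formula: Crimp% = ((L_yarn - L_fabric) / L_fabric) * 100
Step 1: Extension = 46.9 - 45 = 1.9 cm
Step 2: Crimp% = (1.9 / 45) * 100
Step 3: Crimp% = 0.042222 * 100 = 4.2222% ≈ 4.2%

4.2%


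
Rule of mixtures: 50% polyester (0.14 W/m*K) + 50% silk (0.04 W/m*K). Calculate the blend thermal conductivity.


Formula: Blend property = (fraction_A * property_A) + (fraction_B * property_B)
Step 1: Contribution A = 50/100 * 0.14 W/m*K = 0.07 W/m*K
Step 2: Contribution B = 50/100 * 0.04 W/m*K = 0.02 W/m*K
Step 3: Blend thermal conductivity = 0.07 + 0.02 = 0.09 W/m*K

0.09 W/m*K


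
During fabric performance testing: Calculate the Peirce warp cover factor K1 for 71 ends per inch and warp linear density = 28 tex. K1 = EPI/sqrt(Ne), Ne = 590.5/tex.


Formula: K1 = EPI / sqrt(Ne), with Ne = 590.5 / tex_warp
Step 1: Ne = 590.5 / 28 = 21.089
Step 2: sqrt(Ne) = sqrt(21.089) = 4.5923
Step 3: K1 = 71 / 4.5923 = 15.5

15.5


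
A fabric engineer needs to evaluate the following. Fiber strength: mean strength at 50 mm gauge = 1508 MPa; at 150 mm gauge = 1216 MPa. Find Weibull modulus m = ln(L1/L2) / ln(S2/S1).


Formula: m = ln(L1/L2) / ln(S2/S1)
Step 1: ln(L1/L2) = ln(50/150) = -1.09861
Step 2: S2/S1 = 1216/1508 = 0.80637
Step 3: ln(S2/S1) = ln(0.80637) = -0.21521
Step 4: m = -1.09861 / -0.21521 = 5.10

5.10 (Weibull m)


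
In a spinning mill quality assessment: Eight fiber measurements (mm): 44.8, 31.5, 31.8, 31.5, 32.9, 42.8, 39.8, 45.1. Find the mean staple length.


Formula: Mean = sum of lengths / count
Sum = 44.8 + 31.5 + 31.8 + 31.5 + 32.9 + 42.8 + 39.8 + 45.1
Sum = 300.2 mm
Mean = 300.2 / 8 = 37.53 mm

37.53 mm


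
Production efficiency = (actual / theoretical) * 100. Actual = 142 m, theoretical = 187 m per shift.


Formula: Efficiency% = (Actual output / Theoretical output) * 100
Efficiency% = (142 / 187) * 100
Efficiency% = 0.759358 * 100 = 75.9358% ≈ 75.9%

75.9%


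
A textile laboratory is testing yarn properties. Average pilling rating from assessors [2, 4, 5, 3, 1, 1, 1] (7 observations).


Formula: Mean = sum / count
Sum = 2 + 4 + 5 + 3 + 1 + 1 + 1 = 17
Mean = 17 / 7 = 2.4

2.4


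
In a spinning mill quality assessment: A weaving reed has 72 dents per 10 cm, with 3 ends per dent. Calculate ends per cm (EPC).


Formula: EPC = (dents per 10 cm * ends per dent) / 10
Step 1: Total ends per 10 cm = 72 * 3 = 216
Step 2: EPC = 216 / 10 = 21.6 ends/cm

21.6 ends/cm


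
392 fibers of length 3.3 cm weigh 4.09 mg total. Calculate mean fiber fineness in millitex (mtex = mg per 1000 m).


Formula: fineness (mtex) = mass (mg) / total length (km) = (mass_mg / total_length_m) * 1000
Step 1: Convert fiber length: 3.3 cm = 0.033 m
Step 2: Total fiber length = 392 * 0.033 = 12.936 m
Step 3: Linear density = 4.09 mg / 12.936 m = 0.3162 mg/m
Step 4: fineness = 0.3162 * 1000 = 316.2 mtex

316.2 mtex


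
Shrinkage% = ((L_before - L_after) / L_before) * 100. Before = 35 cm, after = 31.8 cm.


Formula: Shrinkage% = ((L_before - L_after) / L_before) * 100
Step 1: Shrinkage = 35 - 31.8 = 3.2 cm
Step 2: Shrinkage% = (3.2 / 35) * 100
Step 3: Shrinkage% = 0.091429 * 100 = 9.1429% ≈ 9.1%

9.1%


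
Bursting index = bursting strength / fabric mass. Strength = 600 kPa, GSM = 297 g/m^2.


Formula: Bursting Index = Bursting Strength / Fabric GSM
BI = 600 kPa / 297 g/m^2
BI = 2.020 kPa/(g/m^2)

2.020 kPa/(g/m^2)


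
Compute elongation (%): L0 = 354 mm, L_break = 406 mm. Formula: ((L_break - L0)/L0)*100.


Formula: Elongation (%) = ((L_break - L0) / L0) * 100
Step 1: Extension = 406 - 354 = 52 mm
Step 2: Elongation = (52 / 354) * 100
Step 3: Elongation = 0.146893 * 100 = 14.6893% ≈ 14.7%

14.7%


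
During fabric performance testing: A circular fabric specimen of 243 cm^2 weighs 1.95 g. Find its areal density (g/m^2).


Formula: GSM = mass_g / area_m2
Step 1: Convert area: 243 cm^2 = 243 / 10000 = 0.0243 m^2
Step 2: GSM = 1.95 g / 0.0243 m^2 = 80.2 g/m^2

80.2 g/m^2


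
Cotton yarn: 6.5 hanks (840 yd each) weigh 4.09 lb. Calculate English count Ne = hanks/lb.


Formula: Ne = hanks / mass_lb
Substituting: Ne = 6.5 / 4.09
Ne = 1.6

1.6 Ne


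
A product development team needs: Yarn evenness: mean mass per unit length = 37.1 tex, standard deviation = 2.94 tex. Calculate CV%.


Formula: CV% = (standard deviation / mean) * 100
Step 1: Ratio = 2.94 / 37.1 = 0.079245
Step 2: CV% = 0.079245 * 100 = 7.9245% ≈ 7.9%

7.9%


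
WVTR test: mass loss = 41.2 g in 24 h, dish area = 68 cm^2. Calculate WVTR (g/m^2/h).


Formula: WVTR = mass_loss / (area * time)
Step 1: Convert area: 68 cm^2 = 0.0068 m^2
Step 2: WVTR = 41.2 g / (0.0068 m^2 * 24 h)
Step 3: WVTR = 41.2 / 0.1632 = 252.5 g/m^2/h

252.5 g/m^2/h


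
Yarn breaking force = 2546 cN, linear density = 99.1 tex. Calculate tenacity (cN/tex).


Formula: Tenacity = Breaking force / Linear density
Tenacity = 2546 cN / 99.1 tex
Tenacity = 25.69 cN/tex

25.69 cN/tex


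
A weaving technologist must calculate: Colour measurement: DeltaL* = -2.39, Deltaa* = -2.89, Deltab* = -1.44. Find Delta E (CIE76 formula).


Formula: Delta E = sqrt(dL*^2 + da*^2 + db*^2)
Step 1: dL*^2 = (-2.39)^2 = 5.7121
Step 2: da*^2 = (-2.89)^2 = 8.3521
Step 3: db*^2 = (-1.44)^2 = 2.0736
Step 4: Sum = 5.7121 + 8.3521 + 2.0736 = 16.1378
Step 5: Delta E = sqrt(16.1378) = 4.02

4.02 Delta E


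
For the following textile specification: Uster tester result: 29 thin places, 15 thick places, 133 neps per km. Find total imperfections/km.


Formula: Total = thin places + thick places + neps
Total = 29 + 15 + 133
Total = 177 imperfections/km

177 imperfections/km


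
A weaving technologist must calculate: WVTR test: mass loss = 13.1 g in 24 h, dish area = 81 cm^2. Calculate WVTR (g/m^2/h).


Formula: WVTR = mass_loss / (area * time)
Step 1: Convert area: 81 cm^2 = 0.0081 m^2
Step 2: WVTR = 13.1 g / (0.0081 m^2 * 24 h)
Step 3: WVTR = 13.1 / 0.1944 = 67.4 g/m^2/h

67.4 g/m^2/h


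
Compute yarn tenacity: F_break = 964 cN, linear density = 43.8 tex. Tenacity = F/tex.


Formula: Tenacity = Breaking force / Linear density
Tenacity = 964 cN / 43.8 tex
Tenacity = 22.01 cN/tex

22.01 cN/tex


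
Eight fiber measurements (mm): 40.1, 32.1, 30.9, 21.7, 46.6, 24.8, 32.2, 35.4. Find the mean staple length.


Formula: Mean = sum of lengths / count
Sum = 40.1 + 32.1 + 30.9 + 21.7 + 46.6 + 24.8 + 32.2 + 35.4
Sum = 263.8 mm
Mean = 263.8 / 8 = 32.98 mm

32.98 mm


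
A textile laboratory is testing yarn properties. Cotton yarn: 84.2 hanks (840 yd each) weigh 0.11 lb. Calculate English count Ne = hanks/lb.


Formula: Ne = hanks / mass_lb
Substituting: Ne = 84.2 / 0.11
Ne = 765.5

765.5 Ne


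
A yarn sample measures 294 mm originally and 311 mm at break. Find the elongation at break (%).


Formula: Elongation (%) = ((L_break - L0) / L0) * 100
Step 1: Extension = 311 - 294 = 17 mm
Step 2: Elongation = (17 / 294) * 100
Step 3: Elongation = 0.057823 * 100 = 5.7823% ≈ 5.8%

5.8%


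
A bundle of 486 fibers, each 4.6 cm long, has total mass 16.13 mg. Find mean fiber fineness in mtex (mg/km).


Formula: fineness (mtex) = mass (mg) / total length (km) = (mass_mg / total_length_m) * 1000
Step 1: Convert fiber length: 4.6 cm = 0.046 m
Step 2: Total fiber length = 486 * 0.046 = 22.356 m
Step 3: Linear density = 16.13 mg / 22.356 m = 0.7215 mg/m
Step 4: fineness = 0.7215 * 1000 = 721.5 mtex

721.5 mtex


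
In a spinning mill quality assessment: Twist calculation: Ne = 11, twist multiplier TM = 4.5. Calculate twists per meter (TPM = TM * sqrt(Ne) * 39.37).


Formula: TPM = TM * sqrt(Ne) * 39.37
Step 1: sqrt(Ne) = sqrt(11) = 3.3166
Step 2: TM * sqrt(Ne) = 4.5 * 3.3166 = 14.9247
Step 3: TPM = 14.9247 * 39.37 = 588 twists/m

588 twists/m


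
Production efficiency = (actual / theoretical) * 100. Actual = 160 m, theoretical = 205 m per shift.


Formula: Efficiency% = (Actual output / Theoretical output) * 100
Efficiency% = (160 / 205) * 100
Efficiency% = 0.780488 * 100 = 78.0488% ≈ 78.0%

78.0%


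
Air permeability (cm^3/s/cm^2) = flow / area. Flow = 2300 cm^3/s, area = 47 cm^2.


Formula: Air Permeability = Airflow / Test Area
AP = 2300 cm^3/s / 47 cm^2
AP = 48.9 cm^3/s/cm^2

48.9 cm^3/s/cm^2


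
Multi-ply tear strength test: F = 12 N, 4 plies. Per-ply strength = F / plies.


Formula: Per-ply strength = Total force / Number of plies
Per-ply = 12 N / 4
Per-ply = 3 N

3 N


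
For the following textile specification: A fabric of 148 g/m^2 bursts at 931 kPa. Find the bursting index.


Formula: Bursting Index = Bursting Strength / Fabric GSM
BI = 931 kPa / 148 g/m^2
BI = 6.291 kPa/(g/m^2)

6.291 kPa/(g/m^2)


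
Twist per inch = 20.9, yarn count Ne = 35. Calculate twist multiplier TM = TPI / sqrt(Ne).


Formula: TM = TPI / sqrt(Ne)
Step 1: sqrt(Ne) = sqrt(35) = 5.9161
Step 2: TM = 20.9 / 5.9161 = 3.53

3.53 TM


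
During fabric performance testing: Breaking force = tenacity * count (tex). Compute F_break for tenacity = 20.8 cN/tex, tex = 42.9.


Formula: Breaking force = Tenacity * Linear density
F = 20.8 cN/tex * 42.9 tex
F = 892.32 cN

892.32 cN


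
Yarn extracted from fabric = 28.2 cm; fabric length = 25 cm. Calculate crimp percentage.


Formula: Crimp% = ((L_yarn - L_fabric) / L_fabric) * 100
Step 1: Extension = 28.2 - 25 = 3.2 cm
Step 2: Crimp% = (3.2 / 25) * 100
Step 3: Crimp% = 0.128 * 100 = 12.8%

12.8%


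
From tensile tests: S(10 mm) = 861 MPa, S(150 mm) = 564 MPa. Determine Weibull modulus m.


Formula: m = ln(L1/L2) / ln(S2/S1)
Step 1: ln(L1/L2) = ln(10/150) = -2.70805
Step 2: S2/S1 = 564/861 = 0.65505
Step 3: ln(S2/S1) = ln(0.65505) = -0.42304
Step 4: m = -2.70805 / -0.42304 = 6.40

6.40 (Weibull m)


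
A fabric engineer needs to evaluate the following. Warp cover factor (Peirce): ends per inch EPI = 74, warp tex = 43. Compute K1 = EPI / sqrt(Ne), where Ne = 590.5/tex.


Formula: K1 = EPI / sqrt(Ne), with Ne = 590.5 / tex_warp
Step 1: Ne = 590.5 / 43 = 13.733
Step 2: sqrt(Ne) = sqrt(13.733) = 3.7058
Step 3: K1 = 74 / 3.7058 = 20.0

20.0


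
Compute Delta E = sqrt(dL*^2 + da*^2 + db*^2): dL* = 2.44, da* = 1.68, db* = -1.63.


Formula: Delta E = sqrt(dL*^2 + da*^2 + db*^2)
Step 1: dL*^2 = 2.44^2 = 5.9536
Step 2: da*^2 = 1.68^2 = 2.8224
Step 3: db*^2 = (-1.63)^2 = 2.6569
Step 4: Sum = 5.9536 + 2.8224 + 2.6569 = 11.4329
Step 5: Delta E = sqrt(11.4329) = 3.38

3.38 Delta E


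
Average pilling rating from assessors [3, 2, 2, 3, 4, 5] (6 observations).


Formula: Mean = sum / count
Sum = 3 + 2 + 2 + 3 + 4 + 5 = 19
Mean = 19 / 6 = 3.2

3.2


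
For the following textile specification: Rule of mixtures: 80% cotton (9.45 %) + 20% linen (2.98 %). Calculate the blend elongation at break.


Formula: Blend property = (fraction_A * property_A) + (fraction_B * property_B)
Step 1: Contribution A = 80/100 * 9.45 % = 7.56 %
Step 2: Contribution B = 20/100 * 2.98 % = 0.596 %
Step 3: Blend elongation at break = 7.56 + 0.596 = 8.156 %

8.156 %


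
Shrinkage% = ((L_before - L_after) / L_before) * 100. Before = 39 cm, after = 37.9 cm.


Formula: Shrinkage% = ((L_before - L_after) / L_before) * 100
Step 1: Shrinkage = 39 - 37.9 = 1.1 cm
Step 2: Shrinkage% = (1.1 / 39) * 100
Step 3: Shrinkage% = 0.028205 * 100 = 2.8205% ≈ 2.8%

2.8%


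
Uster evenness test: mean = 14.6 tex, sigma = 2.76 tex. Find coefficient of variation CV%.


Formula: CV% = (standard deviation / mean) * 100
Step 1: Ratio = 2.76 / 14.6 = 0.189041
Step 2: CV% = 0.189041 * 100 = 18.9041% ≈ 18.9%

18.9%


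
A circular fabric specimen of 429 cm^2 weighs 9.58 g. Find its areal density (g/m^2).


Formula: GSM = mass_g / area_m2
Step 1: Convert area: 429 cm^2 = 429 / 10000 = 0.0429 m^2
Step 2: GSM = 9.58 g / 0.0429 m^2 = 223.3 g/m^2

223.3 g/m^2


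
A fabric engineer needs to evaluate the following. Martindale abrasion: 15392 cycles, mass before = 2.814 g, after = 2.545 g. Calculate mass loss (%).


Formula: Mass loss% = ((m_before - m_after) / m_before) * 100
Step 1: Mass loss = 2.814 - 2.545 = 0.269 g
Step 2: Ratio = 0.269 / 2.814 = 0.0955935
Step 3: Mass loss% = 0.0955935 * 100 = 9.55935% ≈ 9.56%

9.56%


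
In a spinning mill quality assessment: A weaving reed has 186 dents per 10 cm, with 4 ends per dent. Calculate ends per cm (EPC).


Formula: EPC = (dents per 10 cm * ends per dent) / 10
Step 1: Total ends per 10 cm = 186 * 4 = 744
Step 2: EPC = 744 / 10 = 74.4 ends/cm

74.4 ends/cm


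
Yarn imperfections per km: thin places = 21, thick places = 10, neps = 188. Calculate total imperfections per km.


Formula: Total = thin places + thick places + neps
Total = 21 + 10 + 188
Total = 219 imperfections/km

219 imperfections/km


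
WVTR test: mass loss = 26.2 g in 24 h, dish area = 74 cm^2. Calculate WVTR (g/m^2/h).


Formula: WVTR = mass_loss / (area * time)
Step 1: Convert area: 74 cm^2 = 0.0074 m^2
Step 2: WVTR = 26.2 g / (0.0074 m^2 * 24 h)
Step 3: WVTR = 26.2 / 0.1776 = 147.5 g/m^2/h

147.5 g/m^2/h


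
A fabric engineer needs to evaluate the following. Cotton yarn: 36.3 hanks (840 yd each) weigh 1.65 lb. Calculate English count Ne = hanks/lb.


Formula: Ne = hanks / mass_lb
Substituting: Ne = 36.3 / 1.65
Ne = 22.0

22.0 Ne


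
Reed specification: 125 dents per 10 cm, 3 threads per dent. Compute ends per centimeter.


Formula: EPC = (dents per 10 cm * ends per dent) / 10
Step 1: Total ends per 10 cm = 125 * 3 = 375
Step 2: EPC = 375 / 10 = 37.5 ends/cm

37.5 ends/cm


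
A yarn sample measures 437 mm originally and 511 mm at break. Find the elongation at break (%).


Formula: Elongation (%) = ((L_break - L0) / L0) * 100
Step 1: Extension = 511 - 437 = 74 mm
Step 2: Elongation = (74 / 437) * 100
Step 3: Elongation = 0.169336 * 100 = 16.9336% ≈ 16.9%

16.9%


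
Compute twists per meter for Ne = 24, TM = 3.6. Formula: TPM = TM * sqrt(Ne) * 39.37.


Formula: TPM = TM * sqrt(Ne) * 39.37
Step 1: sqrt(Ne) = sqrt(24) = 4.899
Step 2: TM * sqrt(Ne) = 3.6 * 4.899 = 17.6364
Step 3: TPM = 17.6364 * 39.37 = 694 twists/m

694 twists/m


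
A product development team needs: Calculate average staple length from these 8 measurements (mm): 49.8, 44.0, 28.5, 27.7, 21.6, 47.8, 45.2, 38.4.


Formula: Mean = sum of lengths / count
Sum = 49.8 + 44.0 + 28.5 + 27.7 + 21.6 + 47.8 + 45.2 + 38.4
Sum = 303.0 mm
Mean = 303.0 / 8 = 37.88 mm

37.88 mm


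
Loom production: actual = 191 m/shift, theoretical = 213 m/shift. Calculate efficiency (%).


Formula: Efficiency% = (Actual output / Theoretical output) * 100
Efficiency% = (191 / 213) * 100
Efficiency% = 0.896714 * 100 = 89.6714% ≈ 89.7%

89.7%


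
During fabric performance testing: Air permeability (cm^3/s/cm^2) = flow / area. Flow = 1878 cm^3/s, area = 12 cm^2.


Formula: Air Permeability = Airflow / Test Area
AP = 1878 cm^3/s / 12 cm^2
AP = 156.5 cm^3/s/cm^2

156.5 cm^3/s/cm^2


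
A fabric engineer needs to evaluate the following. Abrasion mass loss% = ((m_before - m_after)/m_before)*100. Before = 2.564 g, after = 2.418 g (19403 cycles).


Formula: Mass loss% = ((m_before - m_after) / m_before) * 100
Step 1: Mass loss = 2.564 - 2.418 = 0.146 g
Step 2: Ratio = 0.146 / 2.564 = 0.0569423
Step 3: Mass loss% = 0.0569423 * 100 = 5.69423% ≈ 5.69%

5.69%


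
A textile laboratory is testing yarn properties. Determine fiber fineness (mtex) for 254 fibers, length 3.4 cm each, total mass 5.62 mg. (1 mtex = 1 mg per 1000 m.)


Formula: fineness (mtex) = mass (mg) / total length (km) = (mass_mg / total_length_m) * 1000
Step 1: Convert fiber length: 3.4 cm = 0.034 m
Step 2: Total fiber length = 254 * 0.034 = 8.636 m
Step 3: Linear density = 5.62 mg / 8.636 m = 0.6508 mg/m
Step 4: fineness = 0.6508 * 1000 = 650.8 mtex

650.8 mtex


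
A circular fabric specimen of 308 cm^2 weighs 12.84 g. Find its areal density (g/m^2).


Formula: GSM = mass_g / area_m2
Step 1: Convert area: 308 cm^2 = 308 / 10000 = 0.0308 m^2
Step 2: GSM = 12.84 g / 0.0308 m^2 = 416.9 g/m^2

416.9 g/m^2


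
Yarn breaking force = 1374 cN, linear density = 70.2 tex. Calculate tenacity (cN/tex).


Formula: Tenacity = Breaking force / Linear density
Tenacity = 1374 cN / 70.2 tex
Tenacity = 19.57 cN/tex

19.57 cN/tex


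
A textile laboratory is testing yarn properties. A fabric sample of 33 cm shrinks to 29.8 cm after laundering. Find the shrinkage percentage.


Formula: Shrinkage% = ((L_before - L_after) / L_before) * 100
Step 1: Shrinkage = 33 - 29.8 = 3.2 cm
Step 2: Shrinkage% = (3.2 / 33) * 100
Step 3: Shrinkage% = 0.09697 * 100 = 9.697% ≈ 9.7%

9.7%


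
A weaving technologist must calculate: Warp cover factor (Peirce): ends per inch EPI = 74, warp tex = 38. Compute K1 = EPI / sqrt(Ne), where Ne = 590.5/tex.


Formula: K1 = EPI / sqrt(Ne), with Ne = 590.5 / tex_warp
Step 1: Ne = 590.5 / 38 = 15.539
Step 2: sqrt(Ne) = sqrt(15.539) = 3.942
Step 3: K1 = 74 / 3.942 = 18.8

18.8


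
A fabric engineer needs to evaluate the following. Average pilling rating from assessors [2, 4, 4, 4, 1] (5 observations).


Formula: Mean = sum / count
Sum = 2 + 4 + 4 + 4 + 1 = 15
Mean = 15 / 5 = 3.0

3.0


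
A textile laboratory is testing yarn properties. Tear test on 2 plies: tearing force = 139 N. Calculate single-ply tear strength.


Formula: Per-ply strength = Total force / Number of plies
Per-ply = 139 N / 2
Per-ply = 69.5 N

69.5 N


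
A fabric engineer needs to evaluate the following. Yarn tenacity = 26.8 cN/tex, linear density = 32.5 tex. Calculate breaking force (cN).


Formula: Breaking force = Tenacity * Linear density
F = 26.8 cN/tex * 32.5 tex
F = 871.00 cN

871.00 cN


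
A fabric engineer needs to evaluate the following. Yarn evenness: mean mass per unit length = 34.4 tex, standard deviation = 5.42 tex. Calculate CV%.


Formula: CV% = (standard deviation / mean) * 100
Step 1: Ratio = 5.42 / 34.4 = 0.157558
Step 2: CV% = 0.157558 * 100 = 15.7558% ≈ 15.8%

15.8%


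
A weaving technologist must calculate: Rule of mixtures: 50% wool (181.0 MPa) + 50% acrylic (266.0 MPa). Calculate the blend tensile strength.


Formula: Blend property = (fraction_A * property_A) + (fraction_B * property_B)
Step 1: Contribution A = 50/100 * 181.0 MPa = 90.5 MPa
Step 2: Contribution B = 50/100 * 266.0 MPa = 133.0 MPa
Step 3: Blend tensile strength = 90.5 + 133.0 = 223.5 MPa

223.5 MPa


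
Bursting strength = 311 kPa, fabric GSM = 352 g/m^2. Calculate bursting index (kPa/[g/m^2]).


Formula: Bursting Index = Bursting Strength / Fabric GSM
BI = 311 kPa / 352 g/m^2
BI = 0.884 kPa/(g/m^2)

0.884 kPa/(g/m^2)


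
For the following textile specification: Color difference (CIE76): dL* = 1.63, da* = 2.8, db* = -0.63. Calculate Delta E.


Formula: Delta E = sqrt(dL*^2 + da*^2 + db*^2)
Step 1: dL*^2 = 1.63^2 = 2.6569
Step 2: da*^2 = 2.8^2 = 7.84
Step 3: db*^2 = (-0.63)^2 = 0.3969
Step 4: Sum = 2.6569 + 7.84 + 0.3969 = 10.8938
Step 5: Delta E = sqrt(10.8938) = 3.3

3.3 Delta E


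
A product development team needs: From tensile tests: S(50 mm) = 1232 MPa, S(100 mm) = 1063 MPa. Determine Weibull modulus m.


Formula: m = ln(L1/L2) / ln(S2/S1)
Step 1: ln(L1/L2) = ln(50/100) = -0.69315
Step 2: S2/S1 = 1063/1232 = 0.86282
Step 3: ln(S2/S1) = ln(0.86282) = -0.14755
Step 4: m = -0.69315 / -0.14755 = 4.70

4.70 (Weibull m)


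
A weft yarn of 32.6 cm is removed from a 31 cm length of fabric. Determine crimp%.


Formula: Crimp% = ((L_yarn - L_fabric) / L_fabric) * 100
Step 1: Extension = 32.6 - 31 = 1.6 cm
Step 2: Crimp% = (1.6 / 31) * 100
Step 3: Crimp% = 0.051613 * 100 = 5.1613% ≈ 5.2%

5.2%


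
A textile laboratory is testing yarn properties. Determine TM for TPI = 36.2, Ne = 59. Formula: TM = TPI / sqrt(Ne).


Formula: TM = TPI / sqrt(Ne)
Step 1: sqrt(Ne) = sqrt(59) = 7.6811
Step 2: TM = 36.2 / 7.6811 = 4.71

4.71 TM


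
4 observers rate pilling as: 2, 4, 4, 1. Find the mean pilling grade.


Formula: Mean = sum / count
Sum = 2 + 4 + 4 + 1 = 11
Mean = 11 / 4 = 2.8

2.8


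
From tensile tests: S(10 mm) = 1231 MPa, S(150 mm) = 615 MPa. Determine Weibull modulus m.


Formula: m = ln(L1/L2) / ln(S2/S1)
Step 1: ln(L1/L2) = ln(10/150) = -2.70805
Step 2: S2/S1 = 615/1231 = 0.49959
Step 3: ln(S2/S1) = ln(0.49959) = -0.69397
Step 4: m = -2.70805 / -0.69397 = 3.90

3.90 (Weibull m)


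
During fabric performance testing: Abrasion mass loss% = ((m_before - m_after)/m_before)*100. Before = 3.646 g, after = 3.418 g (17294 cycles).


Formula: Mass loss% = ((m_before - m_after) / m_before) * 100
Step 1: Mass loss = 3.646 - 3.418 = 0.228 g
Step 2: Ratio = 0.228 / 3.646 = 0.0625343
Step 3: Mass loss% = 0.0625343 * 100 = 6.25343% ≈ 6.25%

6.25%


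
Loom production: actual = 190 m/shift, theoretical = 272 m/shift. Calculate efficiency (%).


Formula: Efficiency% = (Actual output / Theoretical output) * 100
Efficiency% = (190 / 272) * 100
Efficiency% = 0.698529 * 100 = 69.8529% ≈ 69.9%

69.9%


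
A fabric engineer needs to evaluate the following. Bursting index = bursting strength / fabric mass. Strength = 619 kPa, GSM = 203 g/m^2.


Formula: Bursting Index = Bursting Strength / Fabric GSM
BI = 619 kPa / 203 g/m^2
BI = 3.049 kPa/(g/m^2)

3.049 kPa/(g/m^2)


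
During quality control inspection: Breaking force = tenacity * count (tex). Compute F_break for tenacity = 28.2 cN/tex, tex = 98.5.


Formula: Breaking force = Tenacity * Linear density
F = 28.2 cN/tex * 98.5 tex
F = 2777.70 cN

2777.70 cN


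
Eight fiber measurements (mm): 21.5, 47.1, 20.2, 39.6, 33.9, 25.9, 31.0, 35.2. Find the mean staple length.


Formula: Mean = sum of lengths / count
Sum = 21.5 + 47.1 + 20.2 + 39.6 + 33.9 + 25.9 + 31.0 + 35.2
Sum = 254.4 mm
Mean = 254.4 / 8 = 31.80 mm

31.80 mm


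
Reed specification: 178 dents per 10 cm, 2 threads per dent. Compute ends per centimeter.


Formula: EPC = (dents per 10 cm * ends per dent) / 10
Step 1: Total ends per 10 cm = 178 * 2 = 356
Step 2: EPC = 356 / 10 = 35.6 ends/cm

35.6 ends/cm


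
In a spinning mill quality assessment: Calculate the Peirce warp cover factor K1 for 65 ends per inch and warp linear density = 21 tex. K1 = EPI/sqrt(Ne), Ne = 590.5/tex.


Formula: K1 = EPI / sqrt(Ne), with Ne = 590.5 / tex_warp
Step 1: Ne = 590.5 / 21 = 28.119
Step 2: sqrt(Ne) = sqrt(28.119) = 5.3027
Step 3: K1 = 65 / 5.3027 = 12.3

12.3
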